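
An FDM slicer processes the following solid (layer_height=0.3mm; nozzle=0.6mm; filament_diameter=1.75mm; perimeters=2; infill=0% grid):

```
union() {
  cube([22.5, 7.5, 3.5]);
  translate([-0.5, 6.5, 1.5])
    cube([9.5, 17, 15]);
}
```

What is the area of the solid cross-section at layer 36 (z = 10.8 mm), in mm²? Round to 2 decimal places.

At z = 10.8 mm: the cube does not reach this height (z outside [0, 3.5]); the 9.5×17 cube at (-0.5, 6.5) contributes its full rectangle (area 161.50 mm²); Taking the union: only the 9.5×17 cube at (-0.5, 6.5) is present, so the union is just that shape — area = 161.50 mm². Overall, the cross-section is a single solid region. Net area = 161.50 mm².

161.50 mm²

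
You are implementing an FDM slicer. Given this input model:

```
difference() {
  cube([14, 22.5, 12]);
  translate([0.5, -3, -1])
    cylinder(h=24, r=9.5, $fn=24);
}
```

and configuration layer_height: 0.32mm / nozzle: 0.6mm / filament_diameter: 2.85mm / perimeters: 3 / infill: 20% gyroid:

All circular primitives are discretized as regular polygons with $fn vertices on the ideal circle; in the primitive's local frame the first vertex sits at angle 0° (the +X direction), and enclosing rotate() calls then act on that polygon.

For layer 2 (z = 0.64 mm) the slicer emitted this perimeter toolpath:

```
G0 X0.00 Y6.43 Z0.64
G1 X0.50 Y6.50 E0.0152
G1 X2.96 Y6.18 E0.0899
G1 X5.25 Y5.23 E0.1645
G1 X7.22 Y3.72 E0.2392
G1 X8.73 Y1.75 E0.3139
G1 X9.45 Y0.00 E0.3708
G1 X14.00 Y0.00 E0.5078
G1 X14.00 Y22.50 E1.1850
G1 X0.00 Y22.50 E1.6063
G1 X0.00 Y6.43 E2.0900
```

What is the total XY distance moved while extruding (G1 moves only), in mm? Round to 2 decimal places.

Sum the Euclidean lengths of each G1 segment: total = 69.44 mm.

69.44 mm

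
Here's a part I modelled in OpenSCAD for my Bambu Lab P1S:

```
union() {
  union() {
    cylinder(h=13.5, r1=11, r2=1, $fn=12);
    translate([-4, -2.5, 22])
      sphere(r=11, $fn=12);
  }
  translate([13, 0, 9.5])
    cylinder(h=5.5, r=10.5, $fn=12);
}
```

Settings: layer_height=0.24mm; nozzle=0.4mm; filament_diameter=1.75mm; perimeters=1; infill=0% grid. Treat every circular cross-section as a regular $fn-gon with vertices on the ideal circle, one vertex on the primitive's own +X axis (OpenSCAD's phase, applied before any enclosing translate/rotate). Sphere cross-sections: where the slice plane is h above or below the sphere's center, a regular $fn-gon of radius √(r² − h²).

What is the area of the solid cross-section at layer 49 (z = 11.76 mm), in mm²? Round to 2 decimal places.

391.20 mm²

At z = 11.76 mm: the cone contributes a regular 12-gon of circumradius 2.289 (interpolated between r1=11 and r2=1 at t=0.871) (area = (12/2)·2.289²·sin(360°/12) = 15.72 mm²); the r=11 sphere at (-4, -2.5) slices to a regular 12-gon of circumradius 4.018 (√(r²−h²) with h=10.24 from center) (area = (12/2)·4.018²·sin(360°/12) = 48.43 mm²); Combining (union): the regions partially overlap — summed areas 64.14 mm² minus the doubly-counted overlap 3.69 mm² gives 60.45 mm² — area = 60.45 mm²; the r=10.5 cylinder at (13, 0) contributes a regular 12-gon of circumradius 10.5 (area = (12/2)·10.500²·sin(360°/12) = 330.75 mm²); Combining (union): the 2 present regions are separate (no shared area or edge), so areas and boundary lengths simply add and each stays a separate island — area = 391.20 mm². Overall, the cross-section has 2 separate islands. Net area = 391.20 mm².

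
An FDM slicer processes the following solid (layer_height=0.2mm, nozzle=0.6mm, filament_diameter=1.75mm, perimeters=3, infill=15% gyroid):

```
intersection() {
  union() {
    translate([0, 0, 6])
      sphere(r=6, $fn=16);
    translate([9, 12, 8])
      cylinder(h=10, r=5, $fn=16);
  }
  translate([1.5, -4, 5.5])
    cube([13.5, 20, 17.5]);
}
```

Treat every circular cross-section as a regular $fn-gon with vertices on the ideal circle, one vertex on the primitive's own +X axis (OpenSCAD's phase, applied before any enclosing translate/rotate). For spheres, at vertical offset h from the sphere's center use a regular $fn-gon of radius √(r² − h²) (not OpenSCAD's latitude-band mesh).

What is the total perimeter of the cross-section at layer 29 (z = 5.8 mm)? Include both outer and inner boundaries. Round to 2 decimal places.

24.82 mm

At z = 5.8 mm: the r=6 sphere slices to a regular 16-gon of circumradius 5.997 (√(r²−h²) with h=0.2 from center) (perimeter = 2·16·5.997·sin(180°/16) = 37.44 mm); the cylinder at (9, 12) is not intersected at this z (z outside [8, 18]); Merging all regions: only the r=6 sphere is present, so the union is just that shape — boundary = 37.44 mm; the 13.5×20 cube at (1.5, -4) contributes its full rectangle (perimeter 67.00 mm); Taking the intersection: the 13.5×20 cube at (1.5, -4) partially overlaps the result so far; clipping to the common part keeps 34.46 mm² — boundary = 24.82 mm. Overall, the cross-section is a single solid region. Total boundary length (outer) = 24.82 mm.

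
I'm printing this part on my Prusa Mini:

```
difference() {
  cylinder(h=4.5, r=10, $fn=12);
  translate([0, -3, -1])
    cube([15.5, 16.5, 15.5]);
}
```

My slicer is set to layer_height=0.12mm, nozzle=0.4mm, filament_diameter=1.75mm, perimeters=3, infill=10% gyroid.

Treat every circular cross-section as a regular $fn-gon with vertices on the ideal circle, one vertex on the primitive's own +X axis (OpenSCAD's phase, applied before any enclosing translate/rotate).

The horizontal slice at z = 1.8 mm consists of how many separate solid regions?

1

At z = 1.8 mm: the r=10 cylinder contributes a regular 12-gon of circumradius 10; the 15.5×16.5 cube at (0, -3) contributes its full rectangle; Taking the first minus the rest: starting from the r=10 cylinder, the 15.5×16.5 cube at (0, -3) partially overlaps it — only the 103.79 mm² overlap (of its 255.75 mm²) is removed, clipping the outline — 1 connected region. The result has 1 disconnected region.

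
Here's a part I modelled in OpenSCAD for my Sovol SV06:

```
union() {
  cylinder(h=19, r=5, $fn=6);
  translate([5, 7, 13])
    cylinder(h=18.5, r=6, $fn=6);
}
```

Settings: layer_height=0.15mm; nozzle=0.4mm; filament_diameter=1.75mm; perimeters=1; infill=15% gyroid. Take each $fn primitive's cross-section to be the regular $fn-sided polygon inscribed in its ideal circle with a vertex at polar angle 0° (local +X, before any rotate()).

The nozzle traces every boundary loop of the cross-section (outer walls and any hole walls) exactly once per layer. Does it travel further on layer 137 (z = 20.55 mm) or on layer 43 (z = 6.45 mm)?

Layer 137 (z = 20.55): the cylinder is not intersected at this z (z outside [0, 19]); the r=6 cylinder at (5, 7) gives a regular 6-gon of circumradius 6 (constant along its height) (perimeter = 2·6·6.000·sin(180°/6) = 36.00 mm); Merging all regions: only the r=6 cylinder at (5, 7) is present, so the union is just that shape — boundary = 36.00 mm. So its perimeter = 36.00 mm. Layer 43 (z = 6.45): the r=5 cylinder gives a regular 6-gon of circumradius 5 (constant along its height) (perimeter = 2·6·5.000·sin(180°/6) = 30.00 mm); the cylinder at (5, 7) is not intersected at this z (z outside [13, 31.5]); Merging all regions: only the r=5 cylinder is present, so the union is just that shape — boundary = 30.00 mm. So its perimeter = 30.00 mm. Layer 137 is larger (36.00 vs 30.00 mm).

layer 137 (z = 20.55 mm)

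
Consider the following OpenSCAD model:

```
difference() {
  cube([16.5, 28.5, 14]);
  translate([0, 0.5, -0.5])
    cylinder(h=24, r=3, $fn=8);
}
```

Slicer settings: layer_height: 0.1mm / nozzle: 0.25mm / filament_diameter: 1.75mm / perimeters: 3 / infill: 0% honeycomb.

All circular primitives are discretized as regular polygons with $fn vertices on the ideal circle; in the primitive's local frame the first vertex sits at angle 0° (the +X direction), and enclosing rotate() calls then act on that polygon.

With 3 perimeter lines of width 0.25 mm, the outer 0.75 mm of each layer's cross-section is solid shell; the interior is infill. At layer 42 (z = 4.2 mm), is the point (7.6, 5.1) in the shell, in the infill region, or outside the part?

At z = 4.2 mm: the 16.5×28.5 cube contributes its full rectangle; the r=3 cylinder at (0, 0.5) contributes a regular 8-gon of circumradius 3; After the difference (first − rest): starting from the 16.5×28.5 cube, the r=3 cylinder at (0, 0.5) partially overlaps it — only the 7.81 mm² overlap (of its 25.46 mm²) is removed, clipping the outline — 1 connected region. Overall, the cross-section is a single solid region. The nearest boundary edge runs (16.50, 0.00)→(2.79, 0.00); distance from the point to it = 5.10 mm. The point is inside the cross-section and 5.10 mm from the nearest boundary — more than the 0.75 mm shell width (3 × 0.25), so it's in the infill interior.

infill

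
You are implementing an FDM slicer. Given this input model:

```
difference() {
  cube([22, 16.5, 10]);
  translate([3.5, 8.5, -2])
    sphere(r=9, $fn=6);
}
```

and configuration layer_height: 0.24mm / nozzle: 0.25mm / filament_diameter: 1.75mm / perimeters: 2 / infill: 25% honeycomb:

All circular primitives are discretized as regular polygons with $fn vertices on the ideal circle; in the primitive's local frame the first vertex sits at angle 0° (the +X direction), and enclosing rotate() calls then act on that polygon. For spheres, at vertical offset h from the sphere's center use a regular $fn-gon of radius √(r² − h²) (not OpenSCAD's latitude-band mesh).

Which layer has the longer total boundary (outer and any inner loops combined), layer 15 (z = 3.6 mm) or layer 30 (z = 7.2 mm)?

Layer 15 (z = 3.6): the cube (footprint 22×16.5) is included at this height (perimeter 77.00 mm); the r=9 sphere at (3.5, 8.5) contributes a regular 6-gon of circumradius √(9²−5.6²) = 7.046 (perimeter = 2·6·7.046·sin(180°/6) = 42.27 mm); Subtracting the remaining from the first: starting from the 22×16.5 cube, the r=9 sphere at (3.5, 8.5) partially overlaps it — only the 107.20 mm² overlap (of its 128.97 mm²) is removed, clipping the outline — boundary = 92.93 mm. So its perimeter = 92.93 mm. Layer 30 (z = 7.2): the cube is present — its section is the full 22×16.5 rectangle (perimeter 77.00 mm); the sphere at (3.5, 8.5) does not reach this height (|z−center|=9.200 > r=9); Taking the first minus the rest: none of the subtracted shapes is present at this height, so the 22×16.5 cube is unchanged — boundary = 77.00 mm. So its perimeter = 77.00 mm. Layer 15 is larger (92.93 vs 77.00 mm).

layer 15 (z = 3.6 mm)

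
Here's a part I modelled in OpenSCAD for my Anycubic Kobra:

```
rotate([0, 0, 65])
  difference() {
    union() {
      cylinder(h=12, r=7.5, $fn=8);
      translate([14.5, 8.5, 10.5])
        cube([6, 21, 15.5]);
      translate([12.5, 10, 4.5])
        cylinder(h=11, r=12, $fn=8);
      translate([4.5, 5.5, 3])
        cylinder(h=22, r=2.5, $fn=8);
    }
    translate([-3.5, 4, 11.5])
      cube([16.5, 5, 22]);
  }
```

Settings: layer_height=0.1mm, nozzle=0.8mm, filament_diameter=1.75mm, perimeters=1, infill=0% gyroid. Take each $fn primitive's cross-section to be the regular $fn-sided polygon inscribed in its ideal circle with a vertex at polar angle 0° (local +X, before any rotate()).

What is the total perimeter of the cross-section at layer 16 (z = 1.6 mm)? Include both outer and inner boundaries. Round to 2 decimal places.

At z = 1.6 mm: the r=7.5 cylinder gives a regular 8-gon of circumradius 7.5 (constant along its height) (perimeter = 2·8·7.500·sin(180°/8) = 45.92 mm); the cube at (14.5, 8.5) does not reach this height (z outside [10.5, 26]); the cylinder at (12.5, 10) is not intersected at this z (z outside [4.5, 15.5]); the cylinder at (4.5, 5.5) is absent (z outside [3, 25]); Taking the union: only the r=7.5 cylinder is present, so the union is just that shape — boundary = 45.92 mm; the cube at (-3.5, 4) is not intersected at this z (z outside [11.5, 33.5]); Subtracting the remaining from the first: none of the subtracted shapes is present at this height, so the result so far is unchanged — boundary = 45.92 mm; (whole slice rotated 65° about Z — lengths, areas and connectivity unchanged). Overall, the cross-section is a single solid region. Total boundary length (outer) = 45.92 mm.

45.92 mm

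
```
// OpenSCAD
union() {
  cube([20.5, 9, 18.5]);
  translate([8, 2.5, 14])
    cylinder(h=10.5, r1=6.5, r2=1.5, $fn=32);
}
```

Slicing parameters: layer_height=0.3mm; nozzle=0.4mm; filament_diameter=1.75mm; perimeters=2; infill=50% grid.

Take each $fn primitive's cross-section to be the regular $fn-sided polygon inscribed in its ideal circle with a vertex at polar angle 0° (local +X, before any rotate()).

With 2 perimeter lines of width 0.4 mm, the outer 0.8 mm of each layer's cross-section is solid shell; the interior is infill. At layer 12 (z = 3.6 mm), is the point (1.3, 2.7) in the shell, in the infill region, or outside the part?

At z = 3.6 mm: the 20.5×9 cube contributes its full rectangle; the cone at (8, 2.5) does not reach this height (z outside [14, 24.5]); Combining (union): only the 20.5×9 cube is present, so the union is just that shape — 1 connected region. Overall, the cross-section is a single solid region. The nearest boundary edge runs (0.00, 9.00)→(0.00, 0.00); distance from the point to it = 1.30 mm. The point is inside the cross-section and 1.30 mm from the nearest boundary — more than the 0.8 mm shell width (2 × 0.4), so it's in the infill interior.

infill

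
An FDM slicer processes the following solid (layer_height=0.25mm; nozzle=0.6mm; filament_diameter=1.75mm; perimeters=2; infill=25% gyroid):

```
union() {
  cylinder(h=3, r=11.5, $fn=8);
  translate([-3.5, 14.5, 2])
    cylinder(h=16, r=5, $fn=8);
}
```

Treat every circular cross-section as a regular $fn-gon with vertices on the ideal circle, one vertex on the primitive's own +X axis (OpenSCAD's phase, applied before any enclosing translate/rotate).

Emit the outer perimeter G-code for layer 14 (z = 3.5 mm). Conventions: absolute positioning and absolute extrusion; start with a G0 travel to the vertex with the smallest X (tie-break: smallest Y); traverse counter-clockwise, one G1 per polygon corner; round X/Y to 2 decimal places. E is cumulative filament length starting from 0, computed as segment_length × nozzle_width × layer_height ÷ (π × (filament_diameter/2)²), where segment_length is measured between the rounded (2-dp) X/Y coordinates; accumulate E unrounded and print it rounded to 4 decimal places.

G0 X-8.50 Y14.50 Z3.50
G1 X-7.04 Y10.96 E0.2388
G1 X-3.50 Y9.50 E0.4776
G1 X0.04 Y10.96 E0.7164
G1 X1.50 Y14.50 E0.9552
G1 X0.04 Y18.04 E1.1940
G1 X-3.50 Y19.50 E1.4328
G1 X-7.04 Y18.04 E1.6716
G1 X-8.50 Y14.50 E1.9104

At z = 3.5 mm: the cylinder does not reach this height (z outside [0, 3]); the cylinder at (-3.5, 14.5): section is a regular 8-gon, circumradius r=5; Combining (union): only the r=5 cylinder at (-3.5, 14.5) is present, so the union is just that shape — 1 connected region. The outline is a single polygon with 8 vertices. Extrusion per mm of travel: 0.6 × 0.25 / (π × 0.875²) = 0.062363. Accumulating E over each segment gives final E = 1.9104.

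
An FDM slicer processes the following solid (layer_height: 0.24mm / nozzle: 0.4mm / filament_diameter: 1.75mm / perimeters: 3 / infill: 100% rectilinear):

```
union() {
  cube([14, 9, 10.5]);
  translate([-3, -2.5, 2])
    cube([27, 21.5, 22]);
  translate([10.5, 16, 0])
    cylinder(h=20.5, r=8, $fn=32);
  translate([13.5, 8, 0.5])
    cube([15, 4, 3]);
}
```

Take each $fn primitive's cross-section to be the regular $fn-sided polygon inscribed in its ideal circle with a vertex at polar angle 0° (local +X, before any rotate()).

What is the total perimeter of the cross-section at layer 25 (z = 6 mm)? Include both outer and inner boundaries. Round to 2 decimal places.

101.13 mm

At z = 6 mm: the 14×9 cube contributes its full rectangle (perimeter 46.00 mm); the 27×21.5 cube at (-3, -2.5) contributes its full rectangle (perimeter 97.00 mm); the r=8 cylinder at (10.5, 16) gives a regular 32-gon of circumradius 8 (constant along its height) (perimeter = 2·32·8.000·sin(180°/32) = 50.18 mm); the cube at (13.5, 8) is not intersected at this z (z outside [0.5, 3.5]); Combining (union): the regions partially overlap (shared area 272.58 mm²), so the edge portions inside another operand are dropped and the merged outline is re-measured after clipping — boundary = 101.13 mm. Overall, the cross-section is a single solid region. Total boundary length (outer) = 101.13 mm.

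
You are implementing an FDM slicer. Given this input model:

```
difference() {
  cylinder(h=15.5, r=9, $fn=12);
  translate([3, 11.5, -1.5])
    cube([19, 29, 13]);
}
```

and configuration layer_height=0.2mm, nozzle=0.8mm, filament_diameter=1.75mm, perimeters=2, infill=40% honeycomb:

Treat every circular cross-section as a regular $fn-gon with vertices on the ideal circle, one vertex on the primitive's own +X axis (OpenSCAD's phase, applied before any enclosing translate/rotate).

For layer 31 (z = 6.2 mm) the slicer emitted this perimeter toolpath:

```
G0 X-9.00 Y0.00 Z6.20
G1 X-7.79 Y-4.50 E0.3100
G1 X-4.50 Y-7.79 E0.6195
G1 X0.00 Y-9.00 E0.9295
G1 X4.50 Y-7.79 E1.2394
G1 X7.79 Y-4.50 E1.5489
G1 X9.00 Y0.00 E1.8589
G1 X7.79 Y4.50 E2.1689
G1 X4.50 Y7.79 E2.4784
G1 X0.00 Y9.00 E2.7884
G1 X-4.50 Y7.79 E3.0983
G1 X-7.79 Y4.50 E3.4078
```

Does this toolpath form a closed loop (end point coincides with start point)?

Start point (G0): (-9.00, 0.00). End point (last G1): the path does not return to the start — open.

no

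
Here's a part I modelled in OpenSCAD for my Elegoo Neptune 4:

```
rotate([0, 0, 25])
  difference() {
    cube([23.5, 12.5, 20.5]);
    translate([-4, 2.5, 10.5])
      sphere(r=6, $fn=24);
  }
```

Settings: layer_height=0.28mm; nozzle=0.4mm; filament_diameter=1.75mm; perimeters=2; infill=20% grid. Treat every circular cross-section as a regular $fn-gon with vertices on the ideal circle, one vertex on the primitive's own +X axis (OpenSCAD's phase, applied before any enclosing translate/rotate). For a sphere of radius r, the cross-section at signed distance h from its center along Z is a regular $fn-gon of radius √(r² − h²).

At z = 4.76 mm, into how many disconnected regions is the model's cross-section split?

1

At z = 4.76 mm: the cube is present — its section is the full 23.5×12.5 rectangle; the sphere at (-4, 2.5): section is a regular 24-gon, circumradius = √(r²−h²) = √(6²−5.74²) = 1.747; After the difference (first − rest): starting from the 23.5×12.5 cube, the r=6 sphere at (-4, 2.5) misses the remaining region (no effect) — 1 connected region; (rotated 25° about Z; rotation is an isometry so areas/perimeters/island counts are preserved). The result has 1 disconnected region.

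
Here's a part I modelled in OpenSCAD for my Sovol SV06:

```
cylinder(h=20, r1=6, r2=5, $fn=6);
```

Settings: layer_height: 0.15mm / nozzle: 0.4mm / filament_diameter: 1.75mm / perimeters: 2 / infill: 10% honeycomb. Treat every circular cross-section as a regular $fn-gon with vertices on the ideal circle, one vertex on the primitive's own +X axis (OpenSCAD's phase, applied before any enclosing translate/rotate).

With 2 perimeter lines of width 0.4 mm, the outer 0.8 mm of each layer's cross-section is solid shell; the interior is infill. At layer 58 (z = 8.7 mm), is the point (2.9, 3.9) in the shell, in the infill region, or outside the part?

At z = 8.7 mm: the cone contributes a regular 6-gon of circumradius 5.565 (interpolated between r1=6 and r2=5 at t=0.435). Overall, the cross-section is a single solid region. The nearest boundary edge runs (5.57, 0.00)→(2.78, 4.82); distance from the point to it = 0.36 mm. The point is inside the cross-section, 0.36 mm from the nearest boundary — within the 0.8 mm shell band (2 × 0.4).

shell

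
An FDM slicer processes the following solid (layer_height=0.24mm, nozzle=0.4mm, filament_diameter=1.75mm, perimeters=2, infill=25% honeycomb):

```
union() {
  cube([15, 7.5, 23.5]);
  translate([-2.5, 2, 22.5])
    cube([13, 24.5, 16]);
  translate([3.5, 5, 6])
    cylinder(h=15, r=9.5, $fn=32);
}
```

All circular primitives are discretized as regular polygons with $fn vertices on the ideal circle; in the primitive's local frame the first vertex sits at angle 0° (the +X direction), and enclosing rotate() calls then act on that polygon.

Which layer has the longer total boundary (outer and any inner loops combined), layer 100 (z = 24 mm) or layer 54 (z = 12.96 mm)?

Layer 100 (z = 24): the cube does not reach this height (z outside [0, 23.5]); the cube at (-2.5, 2) (footprint 13×24.5) is included at this height (perimeter 75.00 mm); the cylinder at (3.5, 5) does not reach this height (z outside [6, 21]); Combining (union): only the 13×24.5 cube at (-2.5, 2) is present, so the union is just that shape — boundary = 75.00 mm. So its perimeter = 75.00 mm. Layer 54 (z = 12.96): the 15×7.5 cube contributes its full rectangle (perimeter 45.00 mm); the cube at (-2.5, 2) is absent (z outside [22.5, 38.5]); the r=9.5 cylinder at (3.5, 5) gives a regular 32-gon of circumradius 9.5 (constant along its height) (perimeter = 2·32·9.500·sin(180°/32) = 59.59 mm); Combining (union): the regions partially overlap (shared area 94.69 mm²), so the edge portions inside another operand are dropped and the merged outline is re-measured after clipping — boundary = 65.12 mm. So its perimeter = 65.12 mm. Layer 100 is larger (75.00 vs 65.12 mm).

layer 100 (z = 24 mm)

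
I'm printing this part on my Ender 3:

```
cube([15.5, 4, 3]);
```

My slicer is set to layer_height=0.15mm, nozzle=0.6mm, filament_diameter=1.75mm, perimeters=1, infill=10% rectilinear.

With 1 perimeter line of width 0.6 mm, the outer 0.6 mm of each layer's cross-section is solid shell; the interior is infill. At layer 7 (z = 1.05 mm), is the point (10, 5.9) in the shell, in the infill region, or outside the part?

At z = 1.05 mm: the cube is present — its section is the full 15.5×4 rectangle. Overall, the cross-section is a single solid region. The nearest boundary edge runs (15.50, 4.00)→(0.00, 4.00); distance from the point to it = 1.90 mm. The point is not inside any of the regions above, so it lies outside the cross-section (1.90 mm from the nearest boundary).

outside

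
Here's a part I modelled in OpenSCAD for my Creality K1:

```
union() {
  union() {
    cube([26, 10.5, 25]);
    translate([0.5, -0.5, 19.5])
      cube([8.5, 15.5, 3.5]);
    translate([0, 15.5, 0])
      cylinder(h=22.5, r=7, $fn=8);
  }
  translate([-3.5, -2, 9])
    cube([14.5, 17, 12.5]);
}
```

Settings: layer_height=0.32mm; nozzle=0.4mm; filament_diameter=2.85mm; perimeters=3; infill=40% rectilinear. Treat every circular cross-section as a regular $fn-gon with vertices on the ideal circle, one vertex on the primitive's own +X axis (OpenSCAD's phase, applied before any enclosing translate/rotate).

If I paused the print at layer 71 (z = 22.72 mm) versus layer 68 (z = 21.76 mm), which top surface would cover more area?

Layer 71 (z = 22.72): the 26×10.5 cube contributes its full rectangle (area 273.00 mm²); the cube at (0.5, -0.5) (footprint 8.5×15.5) is included at this height (area 131.75 mm²); the cylinder at (0, 15.5) does not reach this height (z outside [0, 22.5]); Merging all regions: the regions partially overlap — summed areas 404.75 mm² minus the doubly-counted overlap 89.25 mm² gives 315.50 mm² — area = 315.50 mm²; the cube at (-3.5, -2) does not reach this height (z outside [9, 21.5]); Taking the union: only the result so far is present, so the union is just that shape — area = 315.50 mm². So its area = 315.50 mm². Layer 68 (z = 21.76): the cube is present — its section is the full 26×10.5 rectangle (area 273.00 mm²); the 8.5×15.5 cube at (0.5, -0.5) contributes its full rectangle (area 131.75 mm²); the r=7 cylinder at (0, 15.5) contributes a regular 8-gon of circumradius 7 (area = (8/2)·7.000²·sin(360°/8) = 138.59 mm²); Merging all regions: the regions partially overlap — summed areas 543.34 mm² minus the doubly-counted overlap 118.20 mm² gives 425.14 mm² — area = 425.14 mm²; the cube at (-3.5, -2) is absent (z outside [9, 21.5]); Taking the union: only that combined region is present, so the union is just that shape — area = 425.14 mm². So its area = 425.14 mm². Layer 68 is larger (425.14 vs 315.50 mm²).

layer 68 (z = 21.76 mm)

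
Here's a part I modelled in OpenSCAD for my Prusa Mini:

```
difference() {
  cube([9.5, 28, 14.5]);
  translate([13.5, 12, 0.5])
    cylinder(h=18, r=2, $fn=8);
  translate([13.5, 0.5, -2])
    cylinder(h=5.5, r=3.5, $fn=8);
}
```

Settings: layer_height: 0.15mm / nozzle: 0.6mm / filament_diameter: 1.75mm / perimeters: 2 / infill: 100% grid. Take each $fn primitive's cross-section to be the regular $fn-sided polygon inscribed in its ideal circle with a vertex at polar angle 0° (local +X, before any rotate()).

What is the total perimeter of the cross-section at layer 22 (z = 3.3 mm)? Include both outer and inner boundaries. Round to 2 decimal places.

75.00 mm

At z = 3.3 mm: the cube is present — its section is the full 9.5×28 rectangle (perimeter 75.00 mm); the r=2 cylinder at (13.5, 12) gives a regular 8-gon of circumradius 2 (constant along its height) (perimeter = 2·8·2.000·sin(180°/8) = 12.25 mm); the r=3.5 cylinder at (13.5, 0.5) gives a regular 8-gon of circumradius 3.5 (constant along its height) (perimeter = 2·8·3.500·sin(180°/8) = 21.43 mm); Subtracting the remaining from the first: starting from the 9.5×28 cube, the r=2 cylinder at (13.5, 12) misses the remaining region (no effect); the r=3.5 cylinder at (13.5, 0.5) misses the remaining region (no effect) — boundary = 75.00 mm. Overall, the cross-section is a single solid region. Total boundary length (outer) = 75.00 mm.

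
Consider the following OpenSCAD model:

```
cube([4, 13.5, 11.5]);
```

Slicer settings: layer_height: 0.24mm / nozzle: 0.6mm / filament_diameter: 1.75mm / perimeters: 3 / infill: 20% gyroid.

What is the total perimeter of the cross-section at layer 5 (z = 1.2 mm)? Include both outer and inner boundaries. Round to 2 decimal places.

35.00 mm

At z = 1.2 mm: the 4×13.5 cube contributes its full rectangle (perimeter 35.00 mm). Overall, the cross-section is a single solid region. Total boundary length (outer) = 35.00 mm.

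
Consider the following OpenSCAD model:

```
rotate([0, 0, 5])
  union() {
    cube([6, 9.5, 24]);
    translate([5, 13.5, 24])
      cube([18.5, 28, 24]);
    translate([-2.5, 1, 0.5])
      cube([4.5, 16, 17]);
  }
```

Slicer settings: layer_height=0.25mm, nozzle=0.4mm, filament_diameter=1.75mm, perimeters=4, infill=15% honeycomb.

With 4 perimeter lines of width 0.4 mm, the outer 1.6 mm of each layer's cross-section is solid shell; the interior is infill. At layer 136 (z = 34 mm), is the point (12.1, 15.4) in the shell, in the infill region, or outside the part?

At z = 34 mm: the cube is not intersected at this z (z outside [0, 24]); the cube at (5, 13.5) is present — its section is the full 18.5×28 rectangle; the cube at (-2.5, 1) is absent (z outside [0.5, 17.5]); Taking the union: only the 18.5×28 cube at (5, 13.5) is present, so the union is just that shape — 1 connected region; (whole slice rotated 5° about Z — lengths, areas and connectivity unchanged). Overall, the cross-section is a single solid region. Undo the 5° rotation: the query point maps to (13.396, 14.287) in the un-rotated model frame. The nearest boundary edge runs (5.00, 13.50)→(23.50, 13.50); distance from the point to it = 0.79 mm. The point is inside the cross-section, 0.79 mm from the nearest boundary — within the 1.6 mm shell band (4 × 0.4).

shell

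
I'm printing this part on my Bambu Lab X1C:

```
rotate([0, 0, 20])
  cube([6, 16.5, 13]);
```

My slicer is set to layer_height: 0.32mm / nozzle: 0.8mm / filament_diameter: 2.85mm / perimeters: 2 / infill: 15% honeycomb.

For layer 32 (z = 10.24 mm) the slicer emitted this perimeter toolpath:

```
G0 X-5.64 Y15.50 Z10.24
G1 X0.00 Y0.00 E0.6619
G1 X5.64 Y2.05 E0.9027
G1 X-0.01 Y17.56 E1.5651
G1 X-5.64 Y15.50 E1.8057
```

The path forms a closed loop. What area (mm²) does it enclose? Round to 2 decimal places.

98.97 mm²

Apply the shoelace formula to the sequence of (X, Y) vertices; enclosed area = 98.97 mm².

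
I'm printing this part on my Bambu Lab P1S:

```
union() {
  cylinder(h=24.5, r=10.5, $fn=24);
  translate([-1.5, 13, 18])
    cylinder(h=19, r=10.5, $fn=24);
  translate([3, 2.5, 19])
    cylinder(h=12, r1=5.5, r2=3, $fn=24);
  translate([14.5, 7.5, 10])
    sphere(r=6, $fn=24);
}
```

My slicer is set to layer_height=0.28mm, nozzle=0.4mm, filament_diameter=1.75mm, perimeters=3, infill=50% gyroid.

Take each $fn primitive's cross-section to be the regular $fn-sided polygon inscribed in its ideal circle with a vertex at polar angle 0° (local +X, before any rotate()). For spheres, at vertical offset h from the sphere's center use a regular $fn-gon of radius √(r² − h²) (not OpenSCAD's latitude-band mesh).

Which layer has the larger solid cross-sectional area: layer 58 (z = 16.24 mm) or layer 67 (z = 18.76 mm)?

layer 67 (z = 18.76 mm)

Layer 58 (z = 16.24): the r=10.5 cylinder contributes a regular 24-gon of circumradius 10.5 (area = (24/2)·10.500²·sin(360°/24) = 342.42 mm²); the cylinder at (-1.5, 13) is absent (z outside [18, 37]); the cone at (3, 2.5) is absent (z outside [19, 31]); the sphere at (14.5, 7.5) does not reach this height (|z−center|=6.240 > r=6); Taking the union: only the r=10.5 cylinder is present, so the union is just that shape — area = 342.42 mm². So its area = 342.42 mm². Layer 67 (z = 18.76): the cylinder: section is a regular 24-gon, circumradius r=10.5 (area = (24/2)·10.500²·sin(360°/24) = 342.42 mm²); the r=10.5 cylinder at (-1.5, 13) gives a regular 24-gon of circumradius 10.5 (constant along its height) (area = (24/2)·10.500²·sin(360°/24) = 342.42 mm²); the cone at (3, 2.5) is absent (z outside [19, 31]); the sphere at (14.5, 7.5) is not intersected at this z (|z−center|=8.760 > r=6); Taking the union: the regions partially overlap — summed areas 684.84 mm² minus the doubly-counted overlap 88.27 mm² gives 596.57 mm² — area = 596.57 mm². So its area = 596.57 mm². Layer 67 is larger (596.57 vs 342.42 mm²).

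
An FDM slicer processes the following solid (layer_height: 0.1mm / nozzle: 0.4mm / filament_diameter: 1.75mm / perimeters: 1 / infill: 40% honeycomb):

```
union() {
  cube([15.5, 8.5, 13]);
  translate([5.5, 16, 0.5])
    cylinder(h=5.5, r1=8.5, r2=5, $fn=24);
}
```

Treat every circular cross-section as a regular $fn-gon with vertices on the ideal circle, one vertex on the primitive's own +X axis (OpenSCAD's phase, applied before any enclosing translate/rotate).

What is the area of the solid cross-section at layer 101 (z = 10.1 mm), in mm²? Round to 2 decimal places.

At z = 10.1 mm: the cube is present — its section is the full 15.5×8.5 rectangle (area 131.75 mm²); the cone at (5.5, 16) does not reach this height (z outside [0.5, 6]); Merging all regions: only the 15.5×8.5 cube is present, so the union is just that shape — area = 131.75 mm². Overall, the cross-section is a single solid region. Net area = 131.75 mm².

131.75 mm²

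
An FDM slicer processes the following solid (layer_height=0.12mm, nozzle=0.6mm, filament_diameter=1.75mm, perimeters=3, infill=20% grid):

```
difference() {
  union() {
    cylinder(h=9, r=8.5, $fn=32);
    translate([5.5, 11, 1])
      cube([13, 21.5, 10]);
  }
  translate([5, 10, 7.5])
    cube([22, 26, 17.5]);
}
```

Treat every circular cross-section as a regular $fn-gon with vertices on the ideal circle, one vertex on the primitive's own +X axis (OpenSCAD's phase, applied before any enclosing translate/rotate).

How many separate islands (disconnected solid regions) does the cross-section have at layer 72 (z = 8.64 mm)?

1

At z = 8.64 mm: the r=8.5 cylinder contributes a regular 32-gon of circumradius 8.5; the 13×21.5 cube at (5.5, 11) contributes its full rectangle; Combining (union): the 2 present regions are separate (no shared area or edge), so areas and boundary lengths simply add and each stays a separate island — 2 connected regions; the 22×26 cube at (5, 10) contributes its full rectangle; After the difference (first − rest): starting from that combined region, the 22×26 cube at (5, 10) partially overlaps it — only the 279.50 mm² overlap (of its 572.00 mm²) is removed, clipping the outline — 1 connected region. Overall, the cross-section is a single solid region. Island count = 1.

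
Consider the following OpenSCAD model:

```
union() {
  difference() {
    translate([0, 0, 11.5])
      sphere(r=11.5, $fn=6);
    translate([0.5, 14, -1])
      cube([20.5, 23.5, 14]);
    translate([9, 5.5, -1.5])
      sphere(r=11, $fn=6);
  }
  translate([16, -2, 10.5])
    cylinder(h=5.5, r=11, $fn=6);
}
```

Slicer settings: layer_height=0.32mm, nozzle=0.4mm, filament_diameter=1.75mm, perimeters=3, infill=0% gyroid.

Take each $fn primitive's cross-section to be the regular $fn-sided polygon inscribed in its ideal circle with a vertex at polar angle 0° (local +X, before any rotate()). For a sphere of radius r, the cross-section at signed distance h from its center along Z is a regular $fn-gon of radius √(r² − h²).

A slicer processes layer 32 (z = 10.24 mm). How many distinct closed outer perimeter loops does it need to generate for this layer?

1

At z = 10.24 mm: the r=11.5 sphere slices to a regular 6-gon of circumradius 11.431 (√(r²−h²) with h=1.26 from center); the cube at (0.5, 14) (footprint 20.5×23.5) is included at this height; the sphere at (9, 5.5) is absent (|z−center|=11.740 > r=11); After the difference (first − rest): starting from the r=11.5 sphere, the 20.5×23.5 cube at (0.5, 14) misses the remaining region (no effect) — 1 connected region; the cylinder at (16, -2) is not intersected at this z (z outside [10.5, 16]); Taking the union: only that combined region is present, so the union is just that shape — 1 connected region. The result has 1 disconnected region.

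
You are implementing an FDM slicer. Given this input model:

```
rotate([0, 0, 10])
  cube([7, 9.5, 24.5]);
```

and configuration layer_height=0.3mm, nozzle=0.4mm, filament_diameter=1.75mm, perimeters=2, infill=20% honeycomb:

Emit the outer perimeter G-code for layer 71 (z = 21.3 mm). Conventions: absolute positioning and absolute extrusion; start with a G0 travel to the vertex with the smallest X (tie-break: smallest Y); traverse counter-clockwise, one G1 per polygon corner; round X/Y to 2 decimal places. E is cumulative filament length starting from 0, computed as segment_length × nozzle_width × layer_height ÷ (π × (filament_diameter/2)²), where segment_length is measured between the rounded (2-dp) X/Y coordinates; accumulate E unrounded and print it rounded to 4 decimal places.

G0 X-1.65 Y9.36 Z21.30
G1 X0.00 Y0.00 E0.4742
G1 X6.89 Y1.22 E0.8233
G1 X5.24 Y10.57 E1.2969
G1 X-1.65 Y9.36 E1.6459

At z = 21.3 mm: the cube is present — its section is the full 7×9.5 rectangle; (whole slice rotated 10° about Z — lengths, areas and connectivity unchanged). The outline is a single polygon with 4 vertices. Extrusion per mm of travel: 0.4 × 0.3 / (π × 0.875²) = 0.049890. Accumulating E over each segment gives final E = 1.6459.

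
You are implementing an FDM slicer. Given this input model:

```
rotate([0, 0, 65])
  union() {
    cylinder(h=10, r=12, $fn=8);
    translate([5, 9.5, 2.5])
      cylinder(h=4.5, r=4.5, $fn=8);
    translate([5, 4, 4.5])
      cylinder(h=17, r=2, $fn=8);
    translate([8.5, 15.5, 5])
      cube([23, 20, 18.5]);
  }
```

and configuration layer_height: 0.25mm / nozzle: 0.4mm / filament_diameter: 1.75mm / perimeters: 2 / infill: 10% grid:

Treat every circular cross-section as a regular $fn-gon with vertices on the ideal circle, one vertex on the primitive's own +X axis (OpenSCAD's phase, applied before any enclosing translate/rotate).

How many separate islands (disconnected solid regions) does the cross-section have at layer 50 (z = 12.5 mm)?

2

At z = 12.5 mm: the cylinder is not intersected at this z (z outside [0, 10]); the cylinder at (5, 9.5) is absent (z outside [2.5, 7]); the cylinder at (5, 4): section is a regular 8-gon, circumradius r=2; the cube at (8.5, 15.5) is present — its section is the full 23×20 rectangle; Combining (union): the 2 present regions are separate (no shared area or edge), so areas and boundary lengths simply add and each stays a separate island — 2 connected regions; (rotated 65° about Z; rotation is an isometry so areas/perimeters/island counts are preserved). Overall, the cross-section has 2 separate islands. Island count = 2.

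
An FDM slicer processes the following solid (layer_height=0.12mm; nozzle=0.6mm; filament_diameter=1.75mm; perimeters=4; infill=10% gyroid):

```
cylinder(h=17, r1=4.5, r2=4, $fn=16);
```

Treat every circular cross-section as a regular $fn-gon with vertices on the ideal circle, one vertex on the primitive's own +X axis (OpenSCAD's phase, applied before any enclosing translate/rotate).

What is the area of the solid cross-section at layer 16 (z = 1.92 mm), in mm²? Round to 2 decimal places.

At z = 1.92 mm: the cone: at t=0.113 of its height the radius interpolates to r₁+(r₂−r₁)t = 4.444, giving a regular 16-gon of that circumradius (area = (16/2)·4.444²·sin(360°/16) = 60.45 mm²). Overall, the cross-section is a single solid region. Net area = 60.45 mm².

60.45 mm²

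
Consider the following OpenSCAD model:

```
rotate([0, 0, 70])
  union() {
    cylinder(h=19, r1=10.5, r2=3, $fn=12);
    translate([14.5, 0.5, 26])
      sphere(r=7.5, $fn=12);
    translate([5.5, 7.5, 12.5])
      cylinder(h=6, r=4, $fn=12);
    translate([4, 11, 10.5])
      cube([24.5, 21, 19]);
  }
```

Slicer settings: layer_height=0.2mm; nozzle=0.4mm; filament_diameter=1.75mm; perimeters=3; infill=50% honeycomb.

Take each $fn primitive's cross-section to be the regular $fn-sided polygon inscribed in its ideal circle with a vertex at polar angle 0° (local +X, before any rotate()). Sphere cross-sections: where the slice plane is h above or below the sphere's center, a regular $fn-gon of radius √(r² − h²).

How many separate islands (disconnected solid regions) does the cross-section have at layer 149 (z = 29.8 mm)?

1

At z = 29.8 mm: the cone is not intersected at this z (z outside [0, 19]); the r=7.5 sphere at (14.5, 0.5) contributes a regular 12-gon of circumradius √(7.5²−3.8²) = 6.466; the cylinder at (5.5, 7.5) is absent (z outside [12.5, 18.5]); the cube at (4, 11) does not reach this height (z outside [10.5, 29.5]); Taking the union: only the r=7.5 sphere at (14.5, 0.5) is present, so the union is just that shape — 1 connected region; (whole slice rotated 70° about Z — lengths, areas and connectivity unchanged). Overall, the cross-section is a single solid region. Island count = 1.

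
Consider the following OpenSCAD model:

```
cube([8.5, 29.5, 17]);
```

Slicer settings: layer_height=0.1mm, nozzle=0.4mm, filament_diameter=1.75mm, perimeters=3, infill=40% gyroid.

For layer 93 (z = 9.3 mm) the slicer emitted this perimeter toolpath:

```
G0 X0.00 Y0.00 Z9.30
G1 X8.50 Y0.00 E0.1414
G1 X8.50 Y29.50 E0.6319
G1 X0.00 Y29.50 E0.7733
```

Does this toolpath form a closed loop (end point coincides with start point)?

Start point (G0): (0.00, 0.00). End point (last G1): the path does not return to the start — open.

no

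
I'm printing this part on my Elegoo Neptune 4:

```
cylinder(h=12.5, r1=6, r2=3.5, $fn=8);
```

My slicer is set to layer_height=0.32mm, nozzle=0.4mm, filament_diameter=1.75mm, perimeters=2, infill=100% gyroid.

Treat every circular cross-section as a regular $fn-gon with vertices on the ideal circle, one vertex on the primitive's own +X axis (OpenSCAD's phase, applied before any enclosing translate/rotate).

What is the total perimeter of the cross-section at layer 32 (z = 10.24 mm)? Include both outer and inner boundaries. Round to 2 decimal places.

24.20 mm

At z = 10.24 mm: the cone contributes a regular 8-gon of circumradius 3.952 (interpolated between r1=6 and r2=3.5 at t=0.819) (perimeter = 2·8·3.952·sin(180°/8) = 24.20 mm). Overall, the cross-section is a single solid region. Total boundary length (outer) = 24.20 mm.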